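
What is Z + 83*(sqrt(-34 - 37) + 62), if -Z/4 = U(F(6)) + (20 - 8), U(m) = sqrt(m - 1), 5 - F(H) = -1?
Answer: 5098 - 4*sqrt(5) + 83*I*sqrt(71) ≈ 5089.1 + 699.37*I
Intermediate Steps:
F(H) = 6 (F(H) = 5 - 1*(-1) = 5 + 1 = 6)
U(m) = sqrt(-1 + m)
Z = -48 - 4*sqrt(5) (Z = -4*(sqrt(-1 + 6) + (20 - 8)) = -4*(sqrt(5) + 12) = -4*(12 + sqrt(5)) = -48 - 4*sqrt(5) ≈ -56.944)
Z + 83*(sqrt(-34 - 37) + 62) = (-48 - 4*sqrt(5)) + 83*(sqrt(-34 - 37) + 62) = (-48 - 4*sqrt(5)) + 83*(sqrt(-71) + 62) = (-48 - 4*sqrt(5)) + 83*(I*sqrt(71) + 62) = (-48 - 4*sqrt(5)) + 83*(62 + I*sqrt(71)) = (-48 - 4*sqrt(5)) + (5146 + 83*I*sqrt(71)) = 5098 - 4*sqrt(5) + 83*I*sqrt(71)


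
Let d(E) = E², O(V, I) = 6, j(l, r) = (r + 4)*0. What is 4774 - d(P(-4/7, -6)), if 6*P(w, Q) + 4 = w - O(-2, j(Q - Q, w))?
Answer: 2103965/441 ≈ 4770.9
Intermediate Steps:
j(l, r) = 0 (j(l, r) = (4 + r)*0 = 0)
P(w, Q) = -5/3 + w/6 (P(w, Q) = -⅔ + (w - 1*6)/6 = -⅔ + (w - 6)/6 = -⅔ + (-6 + w)/6 = -⅔ + (-1 + w/6) = -5/3 + w/6)
4774 - d(P(-4/7, -6)) = 4774 - (-5/3 + (-4/7)/6)² = 4774 - (-5/3 + (-4*⅐)/6)² = 4774 - (-5/3 + (⅙)*(-4/7))² = 4774 - (-5/3 - 2/21)² = 4774 - (-37/21)² = 4774 - 1*1369/441 = 4774 - 1369/441 = 2103965/441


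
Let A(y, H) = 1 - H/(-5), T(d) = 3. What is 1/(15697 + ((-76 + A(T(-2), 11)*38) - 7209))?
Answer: 5/42668 ≈ 0.00011718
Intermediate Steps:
A(y, H) = 1 + H/5 (A(y, H) = 1 - H*(-1)/5 = 1 - (-1)*H/5 = 1 + H/5)
1/(15697 + ((-76 + A(T(-2), 11)*38) - 7209)) = 1/(15697 + ((-76 + (1 + (1/5)*11)*38) - 7209)) = 1/(15697 + ((-76 + (1 + 11/5)*38) - 7209)) = 1/(15697 + ((-76 + (16/5)*38) - 7209)) = 1/(15697 + ((-76 + 608/5) - 7209)) = 1/(15697 + (228/5 - 7209)) = 1/(15697 - 35817/5) = 1/(42668/5) = 5/42668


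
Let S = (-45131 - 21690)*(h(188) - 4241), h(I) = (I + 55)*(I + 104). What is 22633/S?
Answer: -22633/4457963015 ≈ -5.0770e-6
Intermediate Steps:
h(I) = (55 + I)*(104 + I)
S = -4457963015 (S = (-45131 - 21690)*((5720 + 188² + 159*188) - 4241) = -66821*((5720 + 35344 + 29892) - 4241) = -66821*(70956 - 4241) = -66821*66715 = -4457963015)
22633/S = 22633/(-4457963015) = 22633*(-1/4457963015) = -22633/4457963015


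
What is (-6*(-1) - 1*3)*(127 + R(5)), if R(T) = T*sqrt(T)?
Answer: 381 + 15*sqrt(5) ≈ 414.54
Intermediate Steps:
R(T) = T**(3/2)
(-6*(-1) - 1*3)*(127 + R(5)) = (-6*(-1) - 1*3)*(127 + 5**(3/2)) = (6 - 3)*(127 + 5*sqrt(5)) = 3*(127 + 5*sqrt(5)) = 381 + 15*sqrt(5)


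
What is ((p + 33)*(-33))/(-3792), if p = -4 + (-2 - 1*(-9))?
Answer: 99/316 ≈ 0.31329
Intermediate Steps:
p = 3 (p = -4 + (-2 + 9) = -4 + 7 = 3)
((p + 33)*(-33))/(-3792) = ((3 + 33)*(-33))/(-3792) = (36*(-33))*(-1/3792) = -1188*(-1/3792) = 99/316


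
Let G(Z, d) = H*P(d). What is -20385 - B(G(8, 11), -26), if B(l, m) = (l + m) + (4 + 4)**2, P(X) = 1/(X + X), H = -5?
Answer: -449301/22 ≈ -20423.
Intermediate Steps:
P(X) = 1/(2*X)
G(Z, d) = -5/(2*d)
B(l, m) = 64 + l + m (B(l, m) = (l + m) + 8**2 = (l + m) + 64 = 64 + l + m)
-20385 - B(G(8, 11), -26) = -20385 - (64 - 5/2/11 - 26) = -20385 - (64 - 5/2*1/11 - 26) = -20385 - (64 - 5/22 - 26) = -20385 - 1*831/22 = -20385 - 831/22 = -449301/22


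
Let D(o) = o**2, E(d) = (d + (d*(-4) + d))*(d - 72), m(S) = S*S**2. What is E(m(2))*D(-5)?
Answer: 25600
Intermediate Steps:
m(S) = S**3
E(d) = -2*d*(-72 + d) (E(d) = (d + (-4*d + d))*(-72 + d) = (d - 3*d)*(-72 + d) = (-2*d)*(-72 + d) = -2*d*(-72 + d))
E(m(2))*D(-5) = (2*2**3*(72 - 1*2**3))*(-5)**2 = (2*8*(72 - 1*8))*25 = (2*8*(72 - 8))*25 = (2*8*64)*25 = 1024*25 = 25600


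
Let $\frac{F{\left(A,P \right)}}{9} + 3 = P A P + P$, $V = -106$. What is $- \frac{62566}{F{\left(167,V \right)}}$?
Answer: $- \frac{62566}{16886727} \approx -0.003705$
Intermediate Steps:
$F{\left(A,P \right)} = -27 + 9 P + 9 A P^{2}$ ($F{\left(A,P \right)} = -27 + 9 \left(P A P + P\right) = -27 + 9 \left(A P P + P\right) = -27 + 9 \left(A P^{2} + P\right) = -27 + 9 \left(P + A P^{2}\right) = -27 + \left(9 P + 9 A P^{2}\right) = -27 + 9 P + 9 A P^{2}$)
$- \frac{62566}{F{\left(167,V \right)}} = - \frac{62566}{-27 + 9 \left(-106\right) + 9 \cdot 167 \left(-106\right)^{2}} = - \frac{62566}{-27 - 954 + 9 \cdot 167 \cdot 11236} = - \frac{62566}{-27 - 954 + 16887708} = - \frac{62566}{16886727}$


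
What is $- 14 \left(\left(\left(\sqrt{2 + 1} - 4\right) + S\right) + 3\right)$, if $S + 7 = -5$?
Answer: $182 - 14 \sqrt{3} \approx 157.75$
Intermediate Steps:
$S = -12$ ($S = -7 - 5 = -12$)
$- 14 \left(\left(\left(\sqrt{2 + 1} - 4\right) + S\right) + 3\right) = - 14 \left(\left(\left(\sqrt{2 + 1} - 4\right) - 12\right) + 3\right) = - 14 \left(\left(\left(\sqrt{3} - 4\right) - 12\right) + 3\right) = - 14 \left(\left(\left(-4 + \sqrt{3}\right) - 12\right) + 3\right) = - 14 \left(\left(-16 + \sqrt{3}\right) + 3\right) = - 14 \left(-13 + \sqrt{3}\right) = 182 - 14 \sqrt{3}$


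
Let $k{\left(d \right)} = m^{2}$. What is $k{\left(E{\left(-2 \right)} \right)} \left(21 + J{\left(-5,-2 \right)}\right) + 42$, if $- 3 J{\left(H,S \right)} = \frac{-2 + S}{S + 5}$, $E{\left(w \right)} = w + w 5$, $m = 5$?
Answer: $\frac{5203}{9} \approx 578.11$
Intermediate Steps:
$E{\left(w \right)} = 6 w$ ($E{\left(w \right)} = w + 5 w = 6 w$)
$k{\left(d \right)} = 25$ ($k{\left(d \right)} = 5^{2} = 25$)
$J{\left(H,S \right)} = - \frac{-2 + S}{3 \left(5 + S\right)}$ ($J{\left(H,S \right)} = - \frac{\left(-2 + S\right) \frac{1}{S + 5}}{3} = - \frac{\left(-2 + S\right) \frac{1}{5 + S}}{3} = - \frac{\frac{1}{5 + S} \left(-2 + S\right)}{3} = - \frac{-2 + S}{3 \left(5 + S\right)}$)
$k{\left(E{\left(-2 \right)} \right)} \left(21 + J{\left(-5,-2 \right)}\right) + 42 = 25 \left(21 + \frac{2 - -2}{3 \left(5 - 2\right)}\right) + 42 = 25 \left(21 + \frac{2 + 2}{3 \cdot 3}\right) + 42 = 25 \left(21 + \frac{1}{3} \cdot \frac{1}{3} \cdot 4\right) + 42 = 25 \left(21 + \frac{4}{9}\right) + 42 = 25 \cdot \frac{193}{9} + 42 = \frac{4825}{9} + 42 = \frac{5203}{9}$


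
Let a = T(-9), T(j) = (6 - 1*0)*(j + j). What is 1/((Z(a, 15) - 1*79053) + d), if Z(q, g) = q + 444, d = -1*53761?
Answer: -1/132478 ≈ -7.5484e-6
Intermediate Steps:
T(j) = 12*j (T(j) = (6 + 0)*(2*j) = 6*(2*j) = 12*j)
a = -108 (a = 12*(-9) = -108)
d = -53761
Z(q, g) = 444 + q
1/((Z(a, 15) - 1*79053) + d) = 1/(((444 - 108) - 1*79053) - 53761) = 1/((336 - 79053) - 53761) = 1/(-78717 - 53761) = 1/(-132478) = -1/132478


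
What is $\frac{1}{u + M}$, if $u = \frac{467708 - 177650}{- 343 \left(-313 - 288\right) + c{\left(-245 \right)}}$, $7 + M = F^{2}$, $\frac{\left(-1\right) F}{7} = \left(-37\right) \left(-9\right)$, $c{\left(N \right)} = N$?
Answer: $\frac{102949}{559379095775} \approx 1.8404 \cdot 10^{-7}$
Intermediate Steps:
$F = -2331$ ($F = - 7 \left(\left(-37\right) \left(-9\right)\right) = \left(-7\right) 333 = -2331$)
$M = 5433554$ ($M = -7 + \left(-2331\right)^{2} = -7 + 5433561 = 5433554$)
$u = \frac{145029}{102949}$ ($u = \frac{467708 - 177650}{- 343 \left(-313 - 288\right) - 245} = \frac{290058}{\left(-343\right) \left(-601\right) - 245} = \frac{290058}{206143 - 245} = \frac{290058}{205898} = 290058 \cdot \frac{1}{205898} = \frac{145029}{102949} \approx 1.4087$)
$\frac{1}{u + M} = \frac{1}{\frac{145029}{102949} + 5433554} = \frac{1}{\frac{559379095775}{102949}} = \frac{102949}{559379095775}$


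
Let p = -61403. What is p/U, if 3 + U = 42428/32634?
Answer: 1001912751/27737 ≈ 36122.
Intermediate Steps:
U = -27737/16317 (U = -3 + 42428/32634 = -3 + 42428*(1/32634) = -3 + 21214/16317 = -27737/16317 ≈ -1.6999)
p/U = -61403/(-27737/16317) = -61403*(-16317/27737) = 1001912751/27737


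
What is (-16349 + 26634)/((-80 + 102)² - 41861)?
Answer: -10285/41377 ≈ -0.24857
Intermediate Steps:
(-16349 + 26634)/((-80 + 102)² - 41861) = 10285/(22² - 41861) = 10285/(484 - 41861) = 10285/(-41377) = 10285*(-1/41377) = -10285/41377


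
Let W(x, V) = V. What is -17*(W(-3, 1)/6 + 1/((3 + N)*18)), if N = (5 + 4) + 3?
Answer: -391/135 ≈ -2.8963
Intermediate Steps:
N = 12 (N = 9 + 3 = 12)
-17*(W(-3, 1)/6 + 1/((3 + N)*18)) = -17*(1/6 + 1/((3 + 12)*18)) = -17*(1*(⅙) + (1/18)/15) = -17*(⅙ + (1/15)*(1/18)) = -17*(⅙ + 1/270) = -17*23/135 = -391/135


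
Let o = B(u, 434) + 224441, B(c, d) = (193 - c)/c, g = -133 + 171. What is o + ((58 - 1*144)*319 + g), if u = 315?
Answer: 62069053/315 ≈ 1.9704e+5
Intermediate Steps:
g = 38
B(c, d) = (193 - c)/c
o = 70698793/315 (o = (193 - 1*315)/315 + 224441 = (193 - 315)/315 + 224441 = (1/315)*(-122) + 224441 = -122/315 + 224441 = 70698793/315 ≈ 2.2444e+5)
o + ((58 - 1*144)*319 + g) = 70698793/315 + ((58 - 1*144)*319 + 38) = 70698793/315 + ((58 - 144)*319 + 38) = 70698793/315 + (-86*319 + 38) = 70698793/315 + (-27434 + 38) = 70698793/315 - 27396 = 62069053/315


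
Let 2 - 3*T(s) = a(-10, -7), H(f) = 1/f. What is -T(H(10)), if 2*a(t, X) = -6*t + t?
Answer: 23/3 ≈ 7.6667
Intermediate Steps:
a(t, X) = -5*t/2 (a(t, X) = (-6*t + t)/2 = (-5*t)/2 = -5*t/2)
T(s) = -23/3 (T(s) = 2/3 - (-5)*(-10)/6 = 2/3 - 1/3*25 = 2/3 - 25/3 = -23/3)
-T(H(10)) = -1*(-23/3) = 23/3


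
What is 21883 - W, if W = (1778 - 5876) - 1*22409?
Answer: 48390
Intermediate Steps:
W = -26507 (W = -4098 - 22409 = -26507)
21883 - W = 21883 - 1*(-26507) = 21883 + 26507 = 48390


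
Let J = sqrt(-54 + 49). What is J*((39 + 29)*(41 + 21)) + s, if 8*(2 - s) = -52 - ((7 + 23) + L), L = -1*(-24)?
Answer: 61/4 + 4216*I*sqrt(5) ≈ 15.25 + 9427.3*I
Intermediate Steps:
L = 24
J = I*sqrt(5) (J = sqrt(-5) = I*sqrt(5) ≈ 2.2361*I)
s = 61/4 (s = 2 - (-52 - ((7 + 23) + 24))/8 = 2 - (-52 - (30 + 24))/8 = 2 - (-52 - 1*54)/8 = 2 - (-52 - 54)/8 = 2 - 1/8*(-106) = 2 + 53/4 = 61/4 ≈ 15.250)
J*((39 + 29)*(41 + 21)) + s = (I*sqrt(5))*((39 + 29)*(41 + 21)) + 61/4 = (I*sqrt(5))*(68*62) + 61/4 = (I*sqrt(5))*4216 + 61/4 = 4216*I*sqrt(5) + 61/4 = 61/4 + 4216*I*sqrt(5)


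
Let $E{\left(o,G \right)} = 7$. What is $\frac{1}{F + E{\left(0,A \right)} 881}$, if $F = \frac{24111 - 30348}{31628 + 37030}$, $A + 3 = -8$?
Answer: $\frac{22886}{141135883} \approx 0.00016216$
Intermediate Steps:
$A = -11$ ($A = -3 - 8 = -11$)
$F = - \frac{2079}{22886}$ ($F = - \frac{6237}{68658} = \left(-6237\right) \frac{1}{68658} = - \frac{2079}{22886} \approx -0.090842$)
$\frac{1}{F + E{\left(0,A \right)} 881} = \frac{1}{- \frac{2079}{22886} + 7 \cdot 881} = \frac{1}{- \frac{2079}{22886} + 6167} = \frac{1}{\frac{141135883}{22886}} = \frac{22886}{141135883}$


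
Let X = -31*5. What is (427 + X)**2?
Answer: 73984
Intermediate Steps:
X = -155
(427 + X)**2 = (427 - 155)**2 = 272**2 = 73984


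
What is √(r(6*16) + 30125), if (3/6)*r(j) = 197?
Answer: 3*√3391 ≈ 174.70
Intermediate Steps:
r(j) = 394 (r(j) = 2*197 = 394)
√(r(6*16) + 30125) = √(394 + 30125) = √30519 = 3*√3391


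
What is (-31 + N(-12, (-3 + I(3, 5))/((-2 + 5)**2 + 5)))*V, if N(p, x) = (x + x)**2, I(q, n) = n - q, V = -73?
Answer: 110814/49 ≈ 2261.5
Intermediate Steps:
N(p, x) = 4*x**2 (N(p, x) = (2*x)**2 = 4*x**2)
(-31 + N(-12, (-3 + I(3, 5))/((-2 + 5)**2 + 5)))*V = (-31 + 4*((-3 + (5 - 1*3))/((-2 + 5)**2 + 5))**2)*(-73) = (-31 + 4*((-3 + (5 - 3))/(3**2 + 5))**2)*(-73) = (-31 + 4*((-3 + 2)/(9 + 5))**2)*(-73) = (-31 + 4*(-1/14)**2)*(-73) = (-31 + 4*(1/196))*(-73) = (-31 + 1/49)*(-73) = -1518/49*(-73) = 110814/49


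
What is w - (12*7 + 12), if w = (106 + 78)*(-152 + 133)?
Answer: -3592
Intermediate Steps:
w = -3496 (w = 184*(-19) = -3496)
w - (12*7 + 12) = -3496 - (12*7 + 12) = -3496 - (84 + 12) = -3496 - 1*96 = -3496 - 96 = -3592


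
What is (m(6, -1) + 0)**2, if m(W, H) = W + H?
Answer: 25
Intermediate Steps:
m(W, H) = H + W
(m(6, -1) + 0)**2 = ((-1 + 6) + 0)**2 = (5 + 0)**2 = 5**2 = 25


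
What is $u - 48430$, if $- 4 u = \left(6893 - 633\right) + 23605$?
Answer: $- \frac{223585}{4} \approx -55896.0$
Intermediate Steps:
$u = - \frac{29865}{4}$ ($u = - \frac{\left(6893 - 633\right) + 23605}{4} = - \frac{6260 + 23605}{4} = \left(- \frac{1}{4}\right) 29865 = - \frac{29865}{4} \approx -7466.3$)
$u - 48430 = - \frac{29865}{4} - 48430 = - \frac{223585}{4}$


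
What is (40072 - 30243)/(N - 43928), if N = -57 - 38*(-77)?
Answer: -9829/41059 ≈ -0.23939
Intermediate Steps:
N = 2869 (N = -57 + 2926 = 2869)
(40072 - 30243)/(N - 43928) = (40072 - 30243)/(2869 - 43928) = 9829/(-41059) = 9829*(-1/41059) = -9829/41059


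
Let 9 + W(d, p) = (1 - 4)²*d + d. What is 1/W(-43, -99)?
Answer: -1/439 ≈ -0.0022779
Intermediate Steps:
W(d, p) = -9 + 10*d (W(d, p) = -9 + ((1 - 4)²*d + d) = -9 + ((-3)²*d + d) = -9 + (9*d + d) = -9 + 10*d)
1/W(-43, -99) = 1/(-9 + 10*(-43)) = 1/(-9 - 430) = 1/(-439) = -1/439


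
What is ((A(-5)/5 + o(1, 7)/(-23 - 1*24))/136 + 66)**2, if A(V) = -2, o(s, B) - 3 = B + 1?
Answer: 4448771042521/1021441600 ≈ 4355.4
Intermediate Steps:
o(s, B) = 4 + B (o(s, B) = 3 + (B + 1) = 3 + (1 + B) = 4 + B)
((A(-5)/5 + o(1, 7)/(-23 - 1*24))/136 + 66)**2 = ((-2/5 + (4 + 7)/(-23 - 1*24))/136 + 66)**2 = ((-2*1/5 + 11/(-23 - 24))*(1/136) + 66)**2 = ((-2/5 + 11/(-47))*(1/136) + 66)**2 = ((-2/5 + 11*(-1/47))*(1/136) + 66)**2 = ((-2/5 - 11/47)*(1/136) + 66)**2 = (-149/235*1/136 + 66)**2 = (-149/31960 + 66)**2 = (2109211/31960)**2 = 4448771042521/1021441600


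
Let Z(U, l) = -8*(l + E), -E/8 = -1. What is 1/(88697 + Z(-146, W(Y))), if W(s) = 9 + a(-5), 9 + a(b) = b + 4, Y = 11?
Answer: 1/88641 ≈ 1.1281e-5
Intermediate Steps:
E = 8 (E = -8*(-1) = 8)
a(b) = -5 + b (a(b) = -9 + (b + 4) = -9 + (4 + b) = -5 + b)
W(s) = -1 (W(s) = 9 + (-5 - 5) = 9 - 10 = -1)
Z(U, l) = -64 - 8*l (Z(U, l) = -8*(l + 8) = -8*(8 + l) = -64 - 8*l)
1/(88697 + Z(-146, W(Y))) = 1/(88697 + (-64 - 8*(-1))) = 1/(88697 + (-64 + 8)) = 1/(88697 - 56) = 1/88641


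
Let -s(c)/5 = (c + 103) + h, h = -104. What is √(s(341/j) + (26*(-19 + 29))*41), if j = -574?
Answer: √3514840210/574 ≈ 103.29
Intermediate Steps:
s(c) = 5 - 5*c (s(c) = -5*((c + 103) - 104) = -5*((103 + c) - 104) = -5*(-1 + c) = 5 - 5*c)
√(s(341/j) + (26*(-19 + 29))*41) = √((5 - 1705/(-574)) + (26*(-19 + 29))*41) = √((5 - 1705*(-1)/574) + (26*10)*41) = √((5 - 5*(-341/574)) + 260*41) = √((5 + 1705/574) + 10660) = √(4575/574 + 10660) = √(6123415/574) = √3514840210/574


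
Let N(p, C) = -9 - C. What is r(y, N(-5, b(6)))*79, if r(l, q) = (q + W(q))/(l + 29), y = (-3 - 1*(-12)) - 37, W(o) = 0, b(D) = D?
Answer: -1185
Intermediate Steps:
y = -28 (y = (-3 + 12) - 37 = 9 - 37 = -28)
r(l, q) = q/(29 + l) (r(l, q) = (q + 0)/(l + 29) = q/(29 + l))
r(y, N(-5, b(6)))*79 = ((-9 - 1*6)/(29 - 28))*79 = ((-9 - 6)/1)*79 = -15*1*79 = -15*79 = -1185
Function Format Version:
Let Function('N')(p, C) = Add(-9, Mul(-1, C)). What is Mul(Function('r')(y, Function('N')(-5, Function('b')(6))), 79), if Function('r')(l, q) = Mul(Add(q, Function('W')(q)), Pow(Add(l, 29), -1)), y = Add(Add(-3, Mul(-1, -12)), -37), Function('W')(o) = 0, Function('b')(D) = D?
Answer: -1185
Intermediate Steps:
y = -28 (y = Add(Add(-3, 12), -37) = Add(9, -37) = -28)
Function('r')(l, q) = Mul(q, Pow(Add(29, l), -1)) (Function('r')(l, q) = Mul(Add(q, 0), Pow(Add(l, 29), -1)) = Mul(q, Pow(Add(29, l), -1)))
Mul(Function('r')(y, Function('N')(-5, Function('b')(6))), 79) = Mul(Mul(Add(-9, Mul(-1, 6)), Pow(Add(29, -28), -1)), 79) = Mul(Mul(Add(-9, -6), Pow(1, -1)), 79) = Mul(Mul(-15, 1), 79) = Mul(-15, 79) = -1185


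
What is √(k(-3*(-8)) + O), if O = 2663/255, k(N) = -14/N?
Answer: √2564535/510 ≈ 3.1400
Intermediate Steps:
O = 2663/255 (O = 2663*(1/255) = 2663/255 ≈ 10.443)
√(k(-3*(-8)) + O) = √(-14/((-3*(-8))) + 2663/255) = √(-14/24 + 2663/255) = √(-14*1/24 + 2663/255) = √(-7/12 + 2663/255) = √(10057/1020) = √2564535/510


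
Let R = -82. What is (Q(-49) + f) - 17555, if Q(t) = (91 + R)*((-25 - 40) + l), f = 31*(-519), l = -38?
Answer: -34571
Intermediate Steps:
f = -16089
Q(t) = -927 (Q(t) = (91 - 82)*((-25 - 40) - 38) = 9*(-65 - 38) = 9*(-103) = -927)
(Q(-49) + f) - 17555 = (-927 - 16089) - 17555 = -17016 - 17555 = -34571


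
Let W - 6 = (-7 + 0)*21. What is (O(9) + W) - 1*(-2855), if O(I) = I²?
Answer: 2795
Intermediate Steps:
W = -141 (W = 6 + (-7 + 0)*21 = 6 - 7*21 = 6 - 147 = -141)
(O(9) + W) - 1*(-2855) = (9² - 141) - 1*(-2855) = (81 - 141) + 2855 = -60 + 2855 = 2795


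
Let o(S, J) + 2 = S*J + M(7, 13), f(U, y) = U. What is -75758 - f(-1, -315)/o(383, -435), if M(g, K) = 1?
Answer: -12621737349/166606 ≈ -75758.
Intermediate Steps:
o(S, J) = -1 + J*S (o(S, J) = -2 + (S*J + 1) = -2 + (J*S + 1) = -2 + (1 + J*S) = -1 + J*S)
-75758 - f(-1, -315)/o(383, -435) = -75758 - (-1)/(-1 - 435*383) = -75758 - (-1)/(-1 - 166605) = -75758 - (-1)/(-166606) = -75758 - (-1)*(-1)/166606 = -75758 - 1*1/166606 = -75758 - 1/166606 = -12621737349/166606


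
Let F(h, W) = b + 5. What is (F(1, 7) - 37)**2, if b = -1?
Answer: 1089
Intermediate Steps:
F(h, W) = 4 (F(h, W) = -1 + 5 = 4)
(F(1, 7) - 37)**2 = (4 - 37)**2 = (-33)**2 = 1089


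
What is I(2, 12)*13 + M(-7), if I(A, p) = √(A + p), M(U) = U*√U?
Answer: 13*√14 - 7*I*√7 ≈ 48.642 - 18.52*I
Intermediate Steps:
M(U) = U^(3/2)
I(2, 12)*13 + M(-7) = √(2 + 12)*13 + (-7)^(3/2) = √14*13 - 7*I*√7 = 13*√14 - 7*I*√7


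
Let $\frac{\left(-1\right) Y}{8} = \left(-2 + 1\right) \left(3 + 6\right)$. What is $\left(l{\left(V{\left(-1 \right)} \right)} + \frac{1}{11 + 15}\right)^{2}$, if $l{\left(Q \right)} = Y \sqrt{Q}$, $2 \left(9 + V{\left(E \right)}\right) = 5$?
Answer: $- \frac{22778495}{676} + \frac{36 i \sqrt{26}}{13} \approx -33696.0 + 14.12 i$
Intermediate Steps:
$Y = 72$ ($Y = - 8 \left(-2 + 1\right) \left(3 + 6\right) = - 8 \left(\left(-1\right) 9\right) = \left(-8\right) \left(-9\right) = 72$)
$V{\left(E \right)} = - \frac{13}{2}$ ($V{\left(E \right)} = -9 + \frac{1}{2} \cdot 5 = -9 + \frac{5}{2} = - \frac{13}{2}$)
$l{\left(Q \right)} = 72 \sqrt{Q}$
$\left(l{\left(V{\left(-1 \right)} \right)} + \frac{1}{11 + 15}\right)^{2} = \left(72 \sqrt{- \frac{13}{2}} + \frac{1}{11 + 15}\right)^{2} = \left(72 \frac{i \sqrt{26}}{2} + \frac{1}{26}\right)^{2} = \left(36 i \sqrt{26} + \frac{1}{26}\right)^{2} = \left(\frac{1}{26} + 36 i \sqrt{26}\right)^{2}$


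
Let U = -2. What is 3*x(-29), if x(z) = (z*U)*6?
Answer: 1044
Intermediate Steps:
x(z) = -12*z (x(z) = (z*(-2))*6 = -2*z*6 = -12*z)
3*x(-29) = 3*(-12*(-29)) = 3*348 = 1044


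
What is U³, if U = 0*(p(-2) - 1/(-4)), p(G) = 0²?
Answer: 0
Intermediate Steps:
p(G) = 0
U = 0 (U = 0*(0 - 1/(-4)) = 0*(0 - 1*(-¼)) = 0*(0 + ¼) = 0*(¼) = 0)
U³ = 0³ = 0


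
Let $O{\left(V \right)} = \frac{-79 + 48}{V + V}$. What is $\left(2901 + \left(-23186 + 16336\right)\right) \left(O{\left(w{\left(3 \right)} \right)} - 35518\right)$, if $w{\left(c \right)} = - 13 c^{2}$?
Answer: $\frac{32820853769}{234} \approx 1.4026 \cdot 10^{8}$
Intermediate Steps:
$O{\left(V \right)} = - \frac{31}{2 V}$
$\left(2901 + \left(-23186 + 16336\right)\right) \left(O{\left(w{\left(3 \right)} \right)} - 35518\right) = \left(2901 + \left(-23186 + 16336\right)\right) \left(- \frac{31}{2 \left(- 13 \cdot 3^{2}\right)} - 35518\right) = \left(2901 - 6850\right) \left(- \frac{31}{2 \left(\left(-13\right) 9\right)} - 35518\right) = - 3949 \left(- \frac{31}{2 \left(-117\right)} - 35518\right) = - 3949 \left(\left(- \frac{31}{2}\right) \left(- \frac{1}{117}\right) - 35518\right) = - 3949 \left(\frac{31}{234} - 35518\right) = \left(-3949\right) \left(- \frac{8311181}{234}\right) = \frac{32820853769}{234}$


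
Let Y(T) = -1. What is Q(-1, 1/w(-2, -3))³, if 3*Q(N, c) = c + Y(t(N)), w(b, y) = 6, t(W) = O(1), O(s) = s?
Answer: -125/5832 ≈ -0.021433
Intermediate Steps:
t(W) = 1
Q(N, c) = -⅓ + c/3 (Q(N, c) = (c - 1)/3 = (-1 + c)/3 = -⅓ + c/3)
Q(-1, 1/w(-2, -3))³ = (-⅓ + (⅓)/6)³ = (-⅓ + (⅓)*(⅙))³ = (-⅓ + 1/18)³ = (-5/18)³ = -125/5832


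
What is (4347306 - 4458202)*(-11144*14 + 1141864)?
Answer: -109326599808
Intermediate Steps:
(4347306 - 4458202)*(-11144*14 + 1141864) = -110896*(-156016 + 1141864) = -110896*985848 = -109326599808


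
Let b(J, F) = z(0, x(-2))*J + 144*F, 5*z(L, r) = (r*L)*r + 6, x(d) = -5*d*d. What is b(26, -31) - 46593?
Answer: -255129/5 ≈ -51026.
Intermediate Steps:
x(d) = -5*d**2
z(L, r) = 6/5 + L*r**2/5 (z(L, r) = ((r*L)*r + 6)/5 = ((L*r)*r + 6)/5 = (L*r**2 + 6)/5 = (6 + L*r**2)/5 = 6/5 + L*r**2/5)
b(J, F) = 144*F + 6*J/5 (b(J, F) = (6/5 + (1/5)*0*(-5*(-2)**2)**2)*J + 144*F = (6/5 + (1/5)*0*(-5*4)**2)*J + 144*F = (6/5 + (1/5)*0*(-20)**2)*J + 144*F = (6/5 + (1/5)*0*400)*J + 144*F = (6/5 + 0)*J + 144*F = 6*J/5 + 144*F = 144*F + 6*J/5)
b(26, -31) - 46593 = (144*(-31) + (6/5)*26) - 46593 = (-4464 + 156/5) - 46593 = -22164/5 - 46593 = -255129/5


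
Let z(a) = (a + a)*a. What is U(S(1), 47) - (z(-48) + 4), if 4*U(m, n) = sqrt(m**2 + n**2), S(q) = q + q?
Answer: -4612 + sqrt(2213)/4 ≈ -4600.2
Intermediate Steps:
S(q) = 2*q
z(a) = 2*a**2 (z(a) = (2*a)*a = 2*a**2)
U(m, n) = sqrt(m**2 + n**2)/4
U(S(1), 47) - (z(-48) + 4) = sqrt((2*1)**2 + 47**2)/4 - (2*(-48)**2 + 4) = sqrt(2**2 + 2209)/4 - (2*2304 + 4) = sqrt(4 + 2209)/4 - (4608 + 4) = sqrt(2213)/4 - 1*4612 = sqrt(2213)/4 - 4612 = -4612 + sqrt(2213)/4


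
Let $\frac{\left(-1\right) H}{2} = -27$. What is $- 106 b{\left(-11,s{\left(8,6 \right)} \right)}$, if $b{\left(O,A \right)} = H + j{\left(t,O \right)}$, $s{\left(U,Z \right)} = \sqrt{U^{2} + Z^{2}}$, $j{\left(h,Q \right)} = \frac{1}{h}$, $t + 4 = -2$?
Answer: $- \frac{17119}{3} \approx -5706.3$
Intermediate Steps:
$H = 54$ ($H = \left(-2\right) \left(-27\right) = 54$)
$t = -6$ ($t = -4 - 2 = -6$)
$b{\left(O,A \right)} = \frac{323}{6}$ ($b{\left(O,A \right)} = 54 + \frac{1}{-6} = 54 - \frac{1}{6} = \frac{323}{6}$)
$- 106 b{\left(-11,s{\left(8,6 \right)} \right)} = \left(-106\right) \frac{323}{6} = - \frac{17119}{3}$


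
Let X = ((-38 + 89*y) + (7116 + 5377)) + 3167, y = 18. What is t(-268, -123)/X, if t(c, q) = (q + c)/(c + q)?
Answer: 1/17224 ≈ 5.8059e-5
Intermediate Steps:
t(c, q) = 1 (t(c, q) = (c + q)/(c + q) = 1)
X = 17224 (X = ((-38 + 89*18) + (7116 + 5377)) + 3167 = ((-38 + 1602) + 12493) + 3167 = (1564 + 12493) + 3167 = 14057 + 3167 = 17224)
t(-268, -123)/X = 1/17224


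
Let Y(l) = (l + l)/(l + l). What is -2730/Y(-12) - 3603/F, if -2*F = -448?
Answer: -615123/224 ≈ -2746.1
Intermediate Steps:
F = 224 (F = -1/2*(-448) = 224)
Y(l) = 1 (Y(l) = (2*l)/((2*l)) = (2*l)*(1/(2*l)) = 1)
-2730/Y(-12) - 3603/F = -2730/1 - 3603/224 = -2730*1 - 3603*1/224 = -2730 - 3603/224 = -615123/224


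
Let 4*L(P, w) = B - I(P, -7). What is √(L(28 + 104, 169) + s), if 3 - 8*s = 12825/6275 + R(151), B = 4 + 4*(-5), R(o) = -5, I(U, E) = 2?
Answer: I*√3785582/1004 ≈ 1.9379*I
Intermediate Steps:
B = -16 (B = 4 - 20 = -16)
s = 1495/2008 (s = 3/8 - (12825/6275 - 5)/8 = 3/8 - (12825*(1/6275) - 5)/8 = 3/8 - (513/251 - 5)/8 = 3/8 - ⅛*(-742/251) = 3/8 + 371/1004 = 1495/2008 ≈ 0.74452)
L(P, w) = -9/2 (L(P, w) = (-16 - 1*2)/4 = (-16 - 2)/4 = (¼)*(-18) = -9/2)
√(L(28 + 104, 169) + s) = √(-9/2 + 1495/2008) = √(-7541/2008) = I*√3785582/1004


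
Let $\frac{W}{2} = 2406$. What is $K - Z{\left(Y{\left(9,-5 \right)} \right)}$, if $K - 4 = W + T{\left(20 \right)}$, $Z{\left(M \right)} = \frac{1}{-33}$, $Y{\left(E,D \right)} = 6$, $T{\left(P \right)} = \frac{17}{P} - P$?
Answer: $\frac{3165941}{660} \approx 4796.9$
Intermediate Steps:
$T{\left(P \right)} = - P + \frac{17}{P}$
$Z{\left(M \right)} = - \frac{1}{33}$
$W = 4812$ ($W = 2 \cdot 2406 = 4812$)
$K = \frac{95937}{20}$ ($K = 4 + \left(4812 + \left(\left(-1\right) 20 + \frac{17}{20}\right)\right) = 4 + \left(4812 + \left(-20 + 17 \cdot \frac{1}{20}\right)\right) = 4 + \left(4812 + \left(-20 + \frac{17}{20}\right)\right) = 4 + \left(4812 - \frac{383}{20}\right) = 4 + \frac{95857}{20} = \frac{95937}{20} \approx 4796.9$)
$K - Z{\left(Y{\left(9,-5 \right)} \right)} = \frac{95937}{20} - - \frac{1}{33} = \frac{95937}{20} + \frac{1}{33} = \frac{3165941}{660}$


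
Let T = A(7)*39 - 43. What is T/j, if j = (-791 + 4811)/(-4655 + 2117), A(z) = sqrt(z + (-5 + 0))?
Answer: 18189/670 - 16497*sqrt(2)/670 ≈ -7.6736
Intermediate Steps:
A(z) = sqrt(-5 + z) (A(z) = sqrt(z - 5) = sqrt(-5 + z))
j = -670/423 (j = 4020/(-2538) = 4020*(-1/2538) = -670/423 ≈ -1.5839)
T = -43 + 39*sqrt(2) (T = sqrt(-5 + 7)*39 - 43 = sqrt(2)*39 - 43 = 39*sqrt(2) - 43 = -43 + 39*sqrt(2) ≈ 12.154)
T/j = (-43 + 39*sqrt(2))/(-670/423) = (-43 + 39*sqrt(2))*(-423/670) = 18189/670 - 16497*sqrt(2)/670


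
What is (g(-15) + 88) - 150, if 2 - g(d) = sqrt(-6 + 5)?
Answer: -60 - I ≈ -60.0 - 1.0*I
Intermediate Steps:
g(d) = 2 - I (g(d) = 2 - sqrt(-6 + 5) = 2 - sqrt(-1) = 2 - I)
(g(-15) + 88) - 150 = ((2 - I) + 88) - 150 = (90 - I) - 150 = -60 - I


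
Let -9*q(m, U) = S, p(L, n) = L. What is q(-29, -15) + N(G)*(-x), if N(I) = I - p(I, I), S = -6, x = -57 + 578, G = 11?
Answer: ⅔ ≈ 0.66667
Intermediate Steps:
x = 521
q(m, U) = ⅔ (q(m, U) = -⅑*(-6) = ⅔)
N(I) = 0 (N(I) = I - I = 0)
q(-29, -15) + N(G)*(-x) = ⅔ + 0*(-1*521) = ⅔ + 0*(-521) = ⅔ + 0 = ⅔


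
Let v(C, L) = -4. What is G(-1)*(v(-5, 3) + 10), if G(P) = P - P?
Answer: 0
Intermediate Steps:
G(P) = 0
G(-1)*(v(-5, 3) + 10) = 0*(-4 + 10) = 0*6 = 0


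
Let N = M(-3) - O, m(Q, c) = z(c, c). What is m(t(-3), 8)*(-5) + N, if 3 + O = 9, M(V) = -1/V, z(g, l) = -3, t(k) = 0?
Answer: 28/3 ≈ 9.3333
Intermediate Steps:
m(Q, c) = -3
O = 6 (O = -3 + 9 = 6)
N = -17/3 (N = -1/(-3) - 1*6 = -1*(-1/3) - 6 = 1/3 - 6 = -17/3 ≈ -5.6667)
m(t(-3), 8)*(-5) + N = -3*(-5) - 17/3 = 15 - 17/3 = 28/3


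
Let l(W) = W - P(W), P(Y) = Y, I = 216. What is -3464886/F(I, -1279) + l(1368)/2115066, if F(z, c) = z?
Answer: -577481/36 ≈ -16041.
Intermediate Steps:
l(W) = 0 (l(W) = W - W = 0)
-3464886/F(I, -1279) + l(1368)/2115066 = -3464886/216 + 0/2115066 = -3464886*1/216 + 0*(1/2115066) = -577481/36 + 0 = -577481/36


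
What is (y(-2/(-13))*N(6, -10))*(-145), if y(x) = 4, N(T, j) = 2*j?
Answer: 11600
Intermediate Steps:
(y(-2/(-13))*N(6, -10))*(-145) = (4*(2*(-10)))*(-145) = (4*(-20))*(-145) = -80*(-145) = 11600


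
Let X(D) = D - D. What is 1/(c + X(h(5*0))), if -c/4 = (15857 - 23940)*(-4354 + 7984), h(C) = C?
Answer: 1/117365160 ≈ 8.5204e-9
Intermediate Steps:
X(D) = 0
c = 117365160 (c = -4*(15857 - 23940)*(-4354 + 7984) = -(-32332)*3630 = -4*(-29341290) = 117365160)
1/(c + X(h(5*0))) = 1/(117365160 + 0) = 1/117365160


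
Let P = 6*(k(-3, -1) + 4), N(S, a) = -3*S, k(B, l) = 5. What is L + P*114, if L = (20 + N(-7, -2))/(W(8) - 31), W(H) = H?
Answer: 141547/23 ≈ 6154.2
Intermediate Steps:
P = 54 (P = 6*(5 + 4) = 6*9 = 54)
L = -41/23 (L = (20 - 3*(-7))/(8 - 31) = (20 + 21)/(-23) = 41*(-1/23) = -41/23 ≈ -1.7826)
L + P*114 = -41/23 + 54*114 = -41/23 + 6156 = 141547/23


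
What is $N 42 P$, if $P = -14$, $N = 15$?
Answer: $-8820$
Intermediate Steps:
$N 42 P = 15 \cdot 42 \left(-14\right) = 630 \left(-14\right) = -8820$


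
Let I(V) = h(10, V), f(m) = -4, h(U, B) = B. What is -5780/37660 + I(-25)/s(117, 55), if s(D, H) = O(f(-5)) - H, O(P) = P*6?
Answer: 24244/148757 ≈ 0.16298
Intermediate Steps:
O(P) = 6*P
I(V) = V
s(D, H) = -24 - H (s(D, H) = 6*(-4) - H = -24 - H)
-5780/37660 + I(-25)/s(117, 55) = -5780/37660 - 25/(-24 - 1*55) = -5780*1/37660 - 25/(-24 - 55) = -289/1883 - 25/(-79) = -289/1883 - 25*(-1/79) = -289/1883 + 25/79 = 24244/148757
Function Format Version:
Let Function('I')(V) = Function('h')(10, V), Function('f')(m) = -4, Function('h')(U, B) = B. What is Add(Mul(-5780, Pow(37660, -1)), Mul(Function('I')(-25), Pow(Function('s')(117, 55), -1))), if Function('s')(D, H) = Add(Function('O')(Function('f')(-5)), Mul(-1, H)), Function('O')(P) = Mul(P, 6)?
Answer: Rational(24244, 148757) ≈ 0.16298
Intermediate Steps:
Function('O')(P) = Mul(6, P)
Function('I')(V) = V
Function('s')(D, H) = Add(-24, Mul(-1, H)) (Function('s')(D, H) = Add(Mul(6, -4), Mul(-1, H)) = Add(-24, Mul(-1, H)))
Add(Mul(-5780, Pow(37660, -1)), Mul(Function('I')(-25), Pow(Function('s')(117, 55), -1))) = Add(Mul(-5780, Pow(37660, -1)), Mul(-25, Pow(Add(-24, Mul(-1, 55)), -1))) = Add(Mul(-5780, Rational(1, 37660)), Mul(-25, Pow(Add(-24, -55), -1))) = Add(Rational(-289, 1883), Mul(-25, Pow(-79, -1))) = Add(Rational(-289, 1883), Mul(-25, Rational(-1, 79))) = Add(Rational(-289, 1883), Rational(25, 79)) = Rational(24244, 148757)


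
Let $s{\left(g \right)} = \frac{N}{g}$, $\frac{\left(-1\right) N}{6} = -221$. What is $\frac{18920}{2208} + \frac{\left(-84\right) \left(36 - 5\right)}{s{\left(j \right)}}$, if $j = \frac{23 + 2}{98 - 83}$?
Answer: $\frac{107675}{20332} \approx 5.2958$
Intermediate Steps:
$N = 1326$ ($N = \left(-6\right) \left(-221\right) = 1326$)
$j = \frac{5}{3}$ ($j = \frac{25}{15} = 25 \cdot \frac{1}{15} = \frac{5}{3} \approx 1.6667$)
$s{\left(g \right)} = \frac{1326}{g}$
$\frac{18920}{2208} + \frac{\left(-84\right) \left(36 - 5\right)}{s{\left(j \right)}} = \frac{18920}{2208} + \frac{\left(-84\right) \left(36 - 5\right)}{1326 \frac{1}{\frac{5}{3}}} = 18920 \cdot \frac{1}{2208} + \frac{\left(-84\right) 31}{1326 \cdot \frac{3}{5}} = \frac{2365}{276} - \frac{2604}{\frac{3978}{5}} = \frac{2365}{276} - \frac{2170}{663} = \frac{107675}{20332}$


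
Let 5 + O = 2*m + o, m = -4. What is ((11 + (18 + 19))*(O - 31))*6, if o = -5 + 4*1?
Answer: -12960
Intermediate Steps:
o = -1 (o = -5 + 4 = -1)
O = -14 (O = -5 + (2*(-4) - 1) = -5 + (-8 - 1) = -5 - 9 = -14)
((11 + (18 + 19))*(O - 31))*6 = ((11 + (18 + 19))*(-14 - 31))*6 = ((11 + 37)*(-45))*6 = (48*(-45))*6 = -2160*6 = -12960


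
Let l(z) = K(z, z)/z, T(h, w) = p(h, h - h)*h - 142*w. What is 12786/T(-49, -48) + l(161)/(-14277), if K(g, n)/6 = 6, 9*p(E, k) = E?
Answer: 88168818786/48841355255 ≈ 1.8052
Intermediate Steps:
p(E, k) = E/9
K(g, n) = 36 (K(g, n) = 6*6 = 36)
T(h, w) = -142*w + h²/9 (T(h, w) = (h/9)*h - 142*w = h²/9 - 142*w = -142*w + h²/9)
l(z) = 36/z
12786/T(-49, -48) + l(161)/(-14277) = 12786/(-142*(-48) + (⅑)*(-49)²) + (36/161)/(-14277) = 12786/(6816 + (⅑)*2401) + (36*(1/161))*(-1/14277) = 12786/(6816 + 2401/9) + (36/161)*(-1/14277) = 12786/(63745/9) - 12/766199 = 12786*(9/63745) - 12/766199 = 115074/63745 - 12/766199 = 88168818786/48841355255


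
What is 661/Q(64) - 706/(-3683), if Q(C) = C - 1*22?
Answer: 2464115/154686 ≈ 15.930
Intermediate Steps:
Q(C) = -22 + C (Q(C) = C - 22 = -22 + C)
661/Q(64) - 706/(-3683) = 661/(-22 + 64) - 706/(-3683) = 661/42 - 706*(-1/3683) = 661*(1/42) + 706/3683 = 661/42 + 706/3683 = 2464115/154686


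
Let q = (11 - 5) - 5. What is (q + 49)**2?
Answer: 2500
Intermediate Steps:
q = 1 (q = 6 - 5 = 1)
(q + 49)**2 = (1 + 49)**2 = 50**2 = 2500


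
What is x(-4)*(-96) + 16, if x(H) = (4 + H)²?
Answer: 16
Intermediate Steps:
x(-4)*(-96) + 16 = (4 - 4)²*(-96) + 16 = 0²*(-96) + 16 = 0*(-96) + 16 = 0 + 16 = 16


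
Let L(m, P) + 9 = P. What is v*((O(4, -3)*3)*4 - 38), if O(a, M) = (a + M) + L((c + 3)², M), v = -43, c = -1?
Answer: 7310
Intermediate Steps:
L(m, P) = -9 + P
O(a, M) = -9 + a + 2*M (O(a, M) = (a + M) + (-9 + M) = (M + a) + (-9 + M) = -9 + a + 2*M)
v*((O(4, -3)*3)*4 - 38) = -43*(((-9 + 4 + 2*(-3))*3)*4 - 38) = -43*(((-9 + 4 - 6)*3)*4 - 38) = -43*(-11*3*4 - 38) = -43*(-33*4 - 38) = -43*(-132 - 38) = -43*(-170) = 7310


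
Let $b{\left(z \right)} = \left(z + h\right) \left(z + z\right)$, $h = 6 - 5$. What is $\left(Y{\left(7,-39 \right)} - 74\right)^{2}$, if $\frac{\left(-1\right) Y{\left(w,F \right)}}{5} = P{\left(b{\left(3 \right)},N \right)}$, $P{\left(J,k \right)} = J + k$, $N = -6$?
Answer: $26896$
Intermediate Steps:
$h = 1$ ($h = 6 - 5 = 1$)
$b{\left(z \right)} = 2 z \left(1 + z\right)$ ($b{\left(z \right)} = \left(z + 1\right) \left(z + z\right) = \left(1 + z\right) 2 z = 2 z \left(1 + z\right)$)
$Y{\left(w,F \right)} = -90$ ($Y{\left(w,F \right)} = - 5 \left(2 \cdot 3 \left(1 + 3\right) - 6\right) = - 5 \left(2 \cdot 3 \cdot 4 - 6\right) = - 5 \left(24 - 6\right) = \left(-5\right) 18 = -90$)
$\left(Y{\left(7,-39 \right)} - 74\right)^{2} = \left(-90 - 74\right)^{2} = \left(-164\right)^{2} = 26896$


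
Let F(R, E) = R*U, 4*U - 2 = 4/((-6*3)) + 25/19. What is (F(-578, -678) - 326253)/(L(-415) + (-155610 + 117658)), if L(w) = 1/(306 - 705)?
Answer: 782119849/90857094 ≈ 8.6082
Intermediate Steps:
L(w) = -1/399 (L(w) = 1/(-399) = -1/399)
U = 529/684 (U = ½ + (4/((-6*3)) + 25/19)/4 = ½ + (4/(-18) + 25*(1/19))/4 = ½ + (4*(-1/18) + 25/19)/4 = ½ + (-2/9 + 25/19)/4 = ½ + (¼)*(187/171) = ½ + 187/684 = 529/684 ≈ 0.77339)
F(R, E) = 529*R/684 (F(R, E) = R*(529/684) = 529*R/684)
(F(-578, -678) - 326253)/(L(-415) + (-155610 + 117658)) = ((529/684)*(-578) - 326253)/(-1/399 + (-155610 + 117658)) = (-152881/342 - 326253)/(-1/399 - 37952) = -111731407/(342*(-15142849/399)) = -111731407/342*(-399/15142849) = 782119849/90857094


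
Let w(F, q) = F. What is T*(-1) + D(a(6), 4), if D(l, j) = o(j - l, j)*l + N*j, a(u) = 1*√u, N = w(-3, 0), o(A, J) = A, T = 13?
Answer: -31 + 4*√6 ≈ -21.202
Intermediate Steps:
N = -3
a(u) = √u
D(l, j) = -3*j + l*(j - l) (D(l, j) = (j - l)*l - 3*j = l*(j - l) - 3*j = -3*j + l*(j - l))
T*(-1) + D(a(6), 4) = 13*(-1) + (-3*4 + √6*(4 - √6)) = -13 + (-12 + √6*(4 - √6)) = -25 + √6*(4 - √6)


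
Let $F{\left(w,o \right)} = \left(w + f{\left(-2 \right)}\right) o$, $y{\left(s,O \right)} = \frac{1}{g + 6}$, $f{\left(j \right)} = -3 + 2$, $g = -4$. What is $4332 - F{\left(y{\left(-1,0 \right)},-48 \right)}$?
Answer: $4308$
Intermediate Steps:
$f{\left(j \right)} = -1$
$y{\left(s,O \right)} = \frac{1}{2}$ ($y{\left(s,O \right)} = \frac{1}{-4 + 6} = \frac{1}{2}$)
$F{\left(w,o \right)} = o \left(-1 + w\right)$ ($F{\left(w,o \right)} = \left(w - 1\right) o = \left(-1 + w\right) o = o \left(-1 + w\right)$)
$4332 - F{\left(y{\left(-1,0 \right)},-48 \right)} = 4332 - - 48 \left(-1 + \frac{1}{2}\right) = 4332 - \left(-48\right) \left(- \frac{1}{2}\right) = 4332 - 24 = 4308$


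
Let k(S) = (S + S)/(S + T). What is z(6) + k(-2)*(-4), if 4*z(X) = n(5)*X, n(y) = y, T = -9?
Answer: 133/22 ≈ 6.0455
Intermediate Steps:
k(S) = 2*S/(-9 + S) (k(S) = (S + S)/(S - 9) = (2*S)/(-9 + S) = 2*S/(-9 + S))
z(X) = 5*X/4 (z(X) = (5*X)/4 = 5*X/4)
z(6) + k(-2)*(-4) = (5/4)*6 + (2*(-2)/(-9 - 2))*(-4) = 15/2 + (2*(-2)/(-11))*(-4) = 15/2 + (2*(-2)*(-1/11))*(-4) = 15/2 + (4/11)*(-4) = 15/2 - 16/11 = 133/22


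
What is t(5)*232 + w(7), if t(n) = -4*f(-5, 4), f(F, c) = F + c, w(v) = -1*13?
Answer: 915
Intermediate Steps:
w(v) = -13
t(n) = 4 (t(n) = -4*(-5 + 4) = -4*(-1) = 4)
t(5)*232 + w(7) = 4*232 - 13 = 928 - 13 = 915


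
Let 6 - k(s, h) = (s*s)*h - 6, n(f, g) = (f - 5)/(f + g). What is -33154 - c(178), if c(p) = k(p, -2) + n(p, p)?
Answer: -34366277/356 ≈ -96535.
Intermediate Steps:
n(f, g) = (-5 + f)/(f + g)
k(s, h) = 12 - h*s² (k(s, h) = 6 - ((s*s)*h - 6) = 6 - (s²*h - 6) = 6 - (h*s² - 6) = 6 - (-6 + h*s²) = 6 + (6 - h*s²) = 12 - h*s²)
c(p) = 12 + 2*p² + (-5 + p)/(2*p) (c(p) = (12 - 1*(-2)*p²) + (-5 + p)/(p + p) = (12 + 2*p²) + (-5 + p)/((2*p)) = (12 + 2*p²) + (1/(2*p))*(-5 + p) = (12 + 2*p²) + (-5 + p)/(2*p) = 12 + 2*p² + (-5 + p)/(2*p))
-33154 - c(178) = -33154 - (-5 + 4*178³ + 25*178)/(2*178) = -33154 - (-5 + 4*5639752 + 4450)/(2*178) = -33154 - (-5 + 22559008 + 4450)/(2*178) = -33154 - 22563453/(2*178) = -33154 - 1*22563453/356 = -33154 - 22563453/356 = -34366277/356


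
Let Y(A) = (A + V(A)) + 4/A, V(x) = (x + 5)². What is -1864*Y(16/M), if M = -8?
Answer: -9320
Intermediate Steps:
V(x) = (5 + x)²
Y(A) = A + (5 + A)² + 4/A (Y(A) = (A + (5 + A)²) + 4/A = A + (5 + A)² + 4/A)
-1864*Y(16/M) = -1864*(16/(-8) + (5 + 16/(-8))² + 4/((16/(-8)))) = -1864*(16*(-⅛) + (5 + 16*(-⅛))² + 4/((16*(-⅛)))) = -1864*(-2 + (5 - 2)² + 4/(-2)) = -1864*(-2 + 3² + 4*(-½)) = -1864*(-2 + 9 - 2) = -1864*5 = -9320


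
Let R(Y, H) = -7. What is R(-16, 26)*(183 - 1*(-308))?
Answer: -3437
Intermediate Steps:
R(-16, 26)*(183 - 1*(-308)) = -7*(183 - 1*(-308)) = -7*(183 + 308) = -7*491 = -3437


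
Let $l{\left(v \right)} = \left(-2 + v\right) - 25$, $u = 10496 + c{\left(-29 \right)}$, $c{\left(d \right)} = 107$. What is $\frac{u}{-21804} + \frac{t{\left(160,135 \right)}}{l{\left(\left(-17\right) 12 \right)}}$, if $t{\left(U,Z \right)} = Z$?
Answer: $- \frac{78157}{72996} \approx -1.0707$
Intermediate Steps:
$u = 10603$ ($u = 10496 + 107 = 10603$)
$l{\left(v \right)} = -27 + v$
$\frac{u}{-21804} + \frac{t{\left(160,135 \right)}}{l{\left(\left(-17\right) 12 \right)}} = \frac{10603}{-21804} + \frac{135}{-27 - 204} = 10603 \left(- \frac{1}{21804}\right) + \frac{135}{-27 - 204} = - \frac{461}{948} + \frac{135}{-231} = - \frac{461}{948} + 135 \left(- \frac{1}{231}\right) = - \frac{461}{948} - \frac{45}{77} = - \frac{78157}{72996}$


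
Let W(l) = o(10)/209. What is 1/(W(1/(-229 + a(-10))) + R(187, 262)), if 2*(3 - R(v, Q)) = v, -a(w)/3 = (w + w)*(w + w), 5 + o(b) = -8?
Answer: -418/37855 ≈ -0.011042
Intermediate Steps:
o(b) = -13 (o(b) = -5 - 8 = -13)
a(w) = -12*w² (a(w) = -3*(w + w)*(w + w) = -3*2*w*2*w = -12*w²)
W(l) = -13/209
R(v, Q) = 3 - v/2
1/(W(1/(-229 + a(-10))) + R(187, 262)) = 1/(-13/209 + (3 - ½*187)) = 1/(-13/209 + (3 - 187/2)) = 1/(-13/209 - 181/2) = 1/(-37855/418) = -418/37855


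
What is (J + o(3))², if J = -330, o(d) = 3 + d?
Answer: 104976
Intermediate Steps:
(J + o(3))² = (-330 + (3 + 3))² = (-330 + 6)² = (-324)² = 104976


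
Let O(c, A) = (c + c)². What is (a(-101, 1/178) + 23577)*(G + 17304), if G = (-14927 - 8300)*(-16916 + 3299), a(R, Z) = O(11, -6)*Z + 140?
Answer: 667725351757965/89 ≈ 7.5025e+12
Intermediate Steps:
O(c, A) = 4*c² (O(c, A) = (2*c)² = 4*c²)
a(R, Z) = 140 + 484*Z (a(R, Z) = (4*11²)*Z + 140 = (4*121)*Z + 140 = 484*Z + 140 = 140 + 484*Z)
G = 316282059 (G = -23227*(-13617) = 316282059)
(a(-101, 1/178) + 23577)*(G + 17304) = ((140 + 484/178) + 23577)*(316282059 + 17304) = ((140 + 484*(1/178)) + 23577)*316299363 = ((140 + 242/89) + 23577)*316299363 = (12702/89 + 23577)*316299363 = (2111055/89)*316299363 = 667725351757965/89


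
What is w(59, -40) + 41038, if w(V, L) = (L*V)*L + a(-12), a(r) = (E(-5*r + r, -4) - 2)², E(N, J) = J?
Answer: 135474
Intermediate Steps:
a(r) = 36 (a(r) = (-4 - 2)² = (-6)² = 36)
w(V, L) = 36 + V*L² (w(V, L) = (L*V)*L + 36 = V*L² + 36 = 36 + V*L²)
w(59, -40) + 41038 = (36 + 59*(-40)²) + 41038 = (36 + 59*1600) + 41038 = (36 + 94400) + 41038 = 94436 + 41038 = 135474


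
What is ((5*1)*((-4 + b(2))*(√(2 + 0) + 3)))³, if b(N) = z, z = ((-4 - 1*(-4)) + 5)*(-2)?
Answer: -15435000 - 9947000*√2 ≈ -2.9502e+7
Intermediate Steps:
z = -10 (z = ((-4 + 4) + 5)*(-2) = (0 + 5)*(-2) = 5*(-2) = -10)
b(N) = -10
((5*1)*((-4 + b(2))*(√(2 + 0) + 3)))³ = ((5*1)*((-4 - 10)*(√(2 + 0) + 3)))³ = (5*(-14*(√2 + 3)))³ = (5*(-14*(3 + √2)))³ = (5*(-42 - 14*√2))³ = (-210 - 70*√2)³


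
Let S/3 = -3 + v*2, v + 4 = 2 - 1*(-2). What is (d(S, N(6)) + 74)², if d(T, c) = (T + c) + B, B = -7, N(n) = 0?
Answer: 3364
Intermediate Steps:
v = 0 (v = -4 + (2 - 1*(-2)) = -4 + (2 + 2) = -4 + 4 = 0)
S = -9 (S = 3*(-3 + 0*2) = 3*(-3 + 0) = 3*(-3) = -9)
d(T, c) = -7 + T + c (d(T, c) = (T + c) - 7 = -7 + T + c)
(d(S, N(6)) + 74)² = ((-7 - 9 + 0) + 74)² = (-16 + 74)² = 58² = 3364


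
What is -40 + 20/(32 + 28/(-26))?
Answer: -7910/201 ≈ -39.353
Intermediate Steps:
-40 + 20/(32 + 28/(-26)) = -40 + 20/(32 + 28*(-1/26)) = -40 + 20/(32 - 14/13) = -40 + 20/(402/13) = -40 + (13/402)*20 = -40 + 130/201 = -7910/201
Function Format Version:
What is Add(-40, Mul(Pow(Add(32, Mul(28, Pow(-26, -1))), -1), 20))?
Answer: Rational(-7910, 201) ≈ -39.353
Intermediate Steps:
Add(-40, Mul(Pow(Add(32, Mul(28, Pow(-26, -1))), -1), 20)) = Add(-40, Mul(Pow(Add(32, Mul(28, Rational(-1, 26))), -1), 20)) = Add(-40, Mul(Pow(Add(32, Rational(-14, 13)), -1), 20)) = Add(-40, Mul(Pow(Rational(402, 13), -1), 20)) = Add(-40, Mul(Rational(13, 402), 20)) = Add(-40, Rational(130, 201)) = Rational(-7910, 201)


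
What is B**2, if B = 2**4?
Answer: 256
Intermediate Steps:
B = 16
B**2 = 16**2 = 256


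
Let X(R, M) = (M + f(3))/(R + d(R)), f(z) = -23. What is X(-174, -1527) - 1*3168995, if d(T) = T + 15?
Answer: -1055273785/333 ≈ -3.1690e+6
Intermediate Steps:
d(T) = 15 + T
X(R, M) = (-23 + M)/(15 + 2*R) (X(R, M) = (M - 23)/(R + (15 + R)) = (-23 + M)/(15 + 2*R))
X(-174, -1527) - 1*3168995 = (-23 - 1527)/(15 + 2*(-174)) - 1*3168995 = -1550/(15 - 348) - 3168995 = -1550/(-333) - 3168995 = -1/333*(-1550) - 3168995 = 1550/333 - 3168995 = -1055273785/333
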